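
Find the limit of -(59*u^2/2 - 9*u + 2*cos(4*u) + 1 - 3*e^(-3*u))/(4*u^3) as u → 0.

Substitution gives 0/0 (the numerator vanishes to order 3).
Expand each term to order u^3: the coefficient of u^3 in -3·e^(-3u) is 27/2 and in 2·cos(4u) is 0.
Lower-order terms cancel with the polynomial part, so the numerator is (27/2)·u^3 + o(u^3), and the limit is (27/2)/(-4) = -27/8.

-27/8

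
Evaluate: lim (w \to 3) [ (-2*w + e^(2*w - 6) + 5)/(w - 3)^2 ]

Direct substitution gives 0/0.
Apply L'Hôpital: lim (2*e^(2*w - 6) - 2)/(2*w - 6), still 0/0.
After 2 applications of L'Hôpital's rule the quotient is (4*e^(2*w - 6))/(2); substituting w = 3 gives 2.

2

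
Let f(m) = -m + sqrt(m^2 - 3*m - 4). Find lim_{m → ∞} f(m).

-3/2

This has the form ∞ − ∞. Multiply and divide by the conjugate √(m^2 - 3*m - 4) + m.
That gives (-3m - 4) / (√(m^2 - 3*m - 4) + m).
Divide numerator and denominator by m: the limit is -3/(2·1) = -3/2.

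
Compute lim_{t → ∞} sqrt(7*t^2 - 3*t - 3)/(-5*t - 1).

-√(7)/5

For large |t|, √(7*t^2 - 3*t - 3) ≈ √7·|t| and the denominator ≈ -5t.
Since t → +∞, |t| = t, giving √7/(-5) = -√(7)/5.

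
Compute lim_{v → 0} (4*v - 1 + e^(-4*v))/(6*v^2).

Direct substitution gives 0/0.
Apply L'Hôpital: lim (4 - 4*e^(-4*v))/(12*v), still 0/0.
After 2 applications of L'Hôpital's rule the quotient is (16*e^(-4*v))/(12); substituting v = 0 gives 4/3.

4/3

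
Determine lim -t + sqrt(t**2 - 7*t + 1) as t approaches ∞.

An ∞ − ∞ form. Rationalising with the conjugate, the difference becomes (-7t + 1) / (√(t^2 - 7*t + 1) + t).
For large t the denominator behaves like 2·t, so the quotient tends to -7/2 = -7/2.

-7/2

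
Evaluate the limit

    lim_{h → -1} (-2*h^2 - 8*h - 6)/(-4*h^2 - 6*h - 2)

Direct substitution gives 0/0, so factor. Both numerator and denominator have (h + 1) as a factor.
After cancelling, the expression reduces to (-2*h - 6)/(-4*h - 2).
Substituting h = -1 gives -2.

-2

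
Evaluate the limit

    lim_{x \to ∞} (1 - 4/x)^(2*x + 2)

Let L be the limit and take ln: ln L = lim (2x + 2)·ln(1 - 4/x) = lim (2x + 2)·(-4/x + O(1/x²)) = -8.
Hence L = e^(-8).

e^(-8)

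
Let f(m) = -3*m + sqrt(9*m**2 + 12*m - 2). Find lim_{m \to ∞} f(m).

This has the form ∞ − ∞. Multiply and divide by the conjugate √(9*m^2 + 12*m - 2) + 3m.
That gives (12m - 2) / (√(9*m^2 + 12*m - 2) + 3m).
Divide numerator and denominator by m: the limit is 12/(2·3) = 2.

2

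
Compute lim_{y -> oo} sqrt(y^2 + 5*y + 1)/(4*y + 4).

For large |y|, √(y^2 + 5*y + 1) ≈ √1·|y| and the denominator ≈ 4y.
Since y → +∞, |y| = y, giving √1/(4) = 1/4.

1/4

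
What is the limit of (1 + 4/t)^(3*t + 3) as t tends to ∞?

e^(12)

The base → 1 and the exponent → ∞: a 1^∞ form.
Take logarithms: (3t + 3)·ln(1 + 4/t). Since ln(1+u) ~ u for small u, this behaves like (3t)·(4/t) → 12.
So the limit is e^(12).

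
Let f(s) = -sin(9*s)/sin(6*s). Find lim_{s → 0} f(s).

-3/2

Substitution gives 0/0.
Divide numerator and denominator by s: sin(9s)/s → 9 and sin(6s)/s → 6, so the limit is -1·9/6 = -3/2.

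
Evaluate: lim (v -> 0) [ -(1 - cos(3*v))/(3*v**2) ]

-3/2

Substitution gives 0/0.
Use (1 − cos u)/u² → 1/2 with u = 3v: the limit is 3²/(2·(-3)) = -3/2.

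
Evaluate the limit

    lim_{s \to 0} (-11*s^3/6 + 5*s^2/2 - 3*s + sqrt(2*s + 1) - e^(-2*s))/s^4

Substitution gives 0/0; apply L'Hôpital's rule 4 times.
After differentiating numerator and denominator 4 times the quotient is (-16*e^(-2*s) - 15/(2*s + 1)^(7/2))/(24); at s = 0 this is -31/24.

-31/24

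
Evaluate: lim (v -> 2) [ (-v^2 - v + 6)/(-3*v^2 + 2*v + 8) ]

1/2

Direct substitution gives 0/0, so factor. Both numerator and denominator have (v - 2) as a factor.
After cancelling, the expression reduces to (-v - 3)/(-3*v - 4).
Substituting v = 2 gives 1/2.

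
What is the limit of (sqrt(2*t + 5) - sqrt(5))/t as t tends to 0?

√(5)/5

Substitution gives 0/0. Multiply numerator and denominator by the conjugate √(5 + 2t) + √5.
The numerator becomes (5 + 2t) − 5 = 2t, so the expression simplifies to 2/(√(5 + 2t) + √5).
Letting t → 0 gives 2/(2√5) = √(5)/5.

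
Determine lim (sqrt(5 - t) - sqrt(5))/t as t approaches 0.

-√(5)/10

Substitution gives 0/0. Multiply numerator and denominator by the conjugate √(5 - t) + √5.
The numerator becomes (5 - t) − 5 = -t, so the expression simplifies to -1/(√(5 - t) + √5).
Letting t → 0 gives -1/(2√5) = -√(5)/10.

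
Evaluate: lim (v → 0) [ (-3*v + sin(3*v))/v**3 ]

Direct substitution gives 0/0.
Apply L'Hôpital: lim (3*cos(3*v) - 3)/(3*v^2), still 0/0.
Apply L'Hôpital: lim (-9*sin(3*v))/(6*v), still 0/0.
After 3 applications of L'Hôpital's rule the quotient is (-27*cos(3*v))/(6); substituting v = 0 gives -9/2.

-9/2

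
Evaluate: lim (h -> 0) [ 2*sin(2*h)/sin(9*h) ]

Substitution gives 0/0.
Divide numerator and denominator by h: sin(2h)/h → 2 and sin(9h)/h → 9, so the limit is 2·2/9 = 4/9.

4/9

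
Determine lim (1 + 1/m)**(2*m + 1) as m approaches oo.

e^(2)

Let L be the limit and take ln: ln L = lim (2m + 1)·ln(1 + 1/m) = lim (2m + 1)·(1/m + O(1/m²)) = 2.
Hence L = e^(2).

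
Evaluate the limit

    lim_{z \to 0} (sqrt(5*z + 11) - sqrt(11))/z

5*√(11)/22

A 0/0 form; rationalise with √(11 + 5z) + √11. This collapses the numerator to 5z, leaving 5/(√(11 + 5z) + √11) → 5/(2√11) = 5*√(11)/22.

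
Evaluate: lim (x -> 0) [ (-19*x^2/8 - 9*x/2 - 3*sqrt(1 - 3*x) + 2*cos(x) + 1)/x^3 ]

Substitution gives 0/0; apply L'Hôpital's rule 3 times.
After differentiating numerator and denominator 3 times the quotient is (2*sin(x) + 243/(8*(1 - 3*x)^(5/2)))/(6); at x = 0 this is 81/16.

81/16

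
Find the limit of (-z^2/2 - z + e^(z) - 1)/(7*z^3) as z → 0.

1/42

Direct substitution gives 0/0.
Apply L'Hôpital: lim (-z + e^(z) - 1)/(21*z^2), still 0/0.
Apply L'Hôpital: lim (e^(z) - 1)/(42*z), still 0/0.
After 3 applications of L'Hôpital's rule the quotient is (e^(z))/(42); substituting z = 0 gives 1/42.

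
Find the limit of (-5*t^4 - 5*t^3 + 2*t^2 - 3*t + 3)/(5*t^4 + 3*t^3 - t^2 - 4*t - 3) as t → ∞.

Numerator and denominator both have degree 4.
Dividing every term by t^4, all lower-order terms vanish and the limit is the ratio of leading coefficients, -5/(5) = -1.

-1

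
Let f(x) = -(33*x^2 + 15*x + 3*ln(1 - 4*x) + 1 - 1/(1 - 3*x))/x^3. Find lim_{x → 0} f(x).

Substitution gives 0/0 (the numerator vanishes to order 3).
Expand each term to order x^3: the coefficient of x^3 in 3·ln(1 - 4x) is -64 and in −1/(1 - 3x) is -27.
Lower-order terms cancel with the polynomial part, so the numerator is (-91)·x^3 + o(x^3), and the limit is (-91)/(-1) = 91.

91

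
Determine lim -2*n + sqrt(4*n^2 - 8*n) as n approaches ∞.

-2

This has the form ∞ − ∞. Multiply and divide by the conjugate √(4*n^2 - 8*n) + 2n.
That gives (-8n) / (√(4*n^2 - 8*n) + 2n).
Divide numerator and denominator by n: the limit is -8/(2·2) = -2.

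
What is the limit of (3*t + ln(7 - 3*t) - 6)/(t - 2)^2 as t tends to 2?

-9/2

Direct substitution gives 0/0.
Apply L'Hôpital: lim (3 - 3/(7 - 3*t))/(2*t - 4), still 0/0.
After 2 applications of L'Hôpital's rule the quotient is (-9/(7 - 3*t)^2)/(2); substituting t = 2 gives -9/2.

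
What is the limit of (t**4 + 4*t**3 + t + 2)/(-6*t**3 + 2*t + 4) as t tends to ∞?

The numerator has higher degree (4 > 3); the quotient behaves like (1/(-6))·t^1 for large |t|.
As t → +∞ this diverges to -∞.

-∞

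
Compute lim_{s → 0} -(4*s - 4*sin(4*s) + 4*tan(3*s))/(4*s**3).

-59/3

Substitution gives 0/0 (the numerator vanishes to order 3).
Expand each term to order s^3: the coefficient of s^3 in 4·tan(3s) is 36 and in -4·sin(4s) is 128/3.
Lower-order terms cancel with the polynomial part, so the numerator is (236/3)·s^3 + o(s^3), and the limit is (236/3)/(-4) = -59/3.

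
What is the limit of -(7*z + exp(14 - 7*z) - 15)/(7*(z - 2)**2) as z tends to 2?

-7/2

Direct substitution gives 0/0.
Apply L'Hôpital: lim (7 - 7*e^(14 - 7*z))/(28 - 14*z), still 0/0.
After 2 applications of L'Hôpital's rule the quotient is (49*e^(14 - 7*z))/(-14); substituting z = 2 gives -7/2.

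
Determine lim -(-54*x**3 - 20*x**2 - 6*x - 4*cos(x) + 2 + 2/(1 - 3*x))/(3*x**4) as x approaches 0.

Substitution gives 0/0; apply L'Hôpital's rule 4 times.
After differentiating numerator and denominator 4 times the quotient is (-4*cos(x) - 3888/(3*x - 1)^5)/(-72); at x = 0 this is -971/18.

-971/18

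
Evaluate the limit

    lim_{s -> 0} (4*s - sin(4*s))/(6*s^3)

16/9

Direct substitution gives 0/0.
Apply L'Hôpital: lim (4 - 4*cos(4*s))/(18*s^2), still 0/0.
Apply L'Hôpital: lim (16*sin(4*s))/(36*s), still 0/0.
After 3 applications of L'Hôpital's rule the quotient is (64*cos(4*s))/(36); substituting s = 0 gives 16/9.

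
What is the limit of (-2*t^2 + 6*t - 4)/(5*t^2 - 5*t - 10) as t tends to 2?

-2/15

At t = 2 both the top and bottom vanish — a removable singularity. Factoring out (t - 2) from each leaves (2 - 2*t)/(5*t + 5), which at t = 2 equals -2/15.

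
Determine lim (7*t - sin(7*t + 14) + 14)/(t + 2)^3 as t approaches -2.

343/6

Direct substitution gives 0/0.
Apply L'Hôpital: lim (7 - 7*cos(7*t + 14))/(3*(t + 2)^2), still 0/0.
Apply L'Hôpital: lim (49*sin(7*t + 14))/(6*t + 12), still 0/0.
After 3 applications of L'Hôpital's rule the quotient is (343*cos(7*t + 14))/(6); substituting t = -2 gives 343/6.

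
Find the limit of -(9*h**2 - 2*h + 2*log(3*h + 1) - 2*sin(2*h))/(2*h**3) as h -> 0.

Substitution gives 0/0 (the numerator vanishes to order 3).
Expand each term to order h^3: the coefficient of h^3 in -2·sin(2h) is 8/3 and in 2·ln(1 + 3h) is 18.
Lower-order terms cancel with the polynomial part, so the numerator is (62/3)·h^3 + o(h^3), and the limit is (62/3)/(-2) = -31/3.

-31/3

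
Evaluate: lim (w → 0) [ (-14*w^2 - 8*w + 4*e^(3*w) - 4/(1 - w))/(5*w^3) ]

Substitution gives 0/0 (the numerator vanishes to order 3).
Expand each term to order w^3: the coefficient of w^3 in -4·1/(1 - w) is -4 and in 4·e^(3w) is 18.
Lower-order terms cancel with the polynomial part, so the numerator is (14)·w^3 + o(w^3), and the limit is (14)/(5) = 14/5.

14/5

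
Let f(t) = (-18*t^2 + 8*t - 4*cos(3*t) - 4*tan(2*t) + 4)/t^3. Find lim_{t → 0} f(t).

Substitution gives 0/0 (the numerator vanishes to order 3).
Expand each term to order t^3: the coefficient of t^3 in -4·cos(3t) is 0 and in -4·tan(2t) is -32/3.
Lower-order terms cancel with the polynomial part, so the numerator is (-32/3)·t^3 + o(t^3), and the limit is (-32/3)/(1) = -32/3.

-32/3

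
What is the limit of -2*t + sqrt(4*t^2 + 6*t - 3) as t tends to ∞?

3/2

An ∞ − ∞ form. Rationalising with the conjugate, the difference becomes (6t - 3) / (√(4*t^2 + 6*t - 3) + 2t).
For large t the denominator behaves like 2·2t, so the quotient tends to 6/4 = 3/2.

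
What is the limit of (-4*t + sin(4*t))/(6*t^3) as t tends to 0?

Direct substitution gives 0/0.
Apply L'Hôpital: lim (4*cos(4*t) - 4)/(18*t^2), still 0/0.
Apply L'Hôpital: lim (-16*sin(4*t))/(36*t), still 0/0.
After 3 applications of L'Hôpital's rule the quotient is (-64*cos(4*t))/(36); substituting t = 0 gives -16/9.

-16/9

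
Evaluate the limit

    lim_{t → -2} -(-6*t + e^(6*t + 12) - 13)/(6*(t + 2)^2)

Direct substitution gives 0/0.
Apply L'Hôpital: lim (6*e^(6*t + 12) - 6)/(-12*t - 24), still 0/0.
After 2 applications of L'Hôpital's rule the quotient is (36*e^(6*t + 12))/(-12); substituting t = -2 gives -3.

-3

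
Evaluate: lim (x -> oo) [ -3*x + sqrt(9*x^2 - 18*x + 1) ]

This has the form ∞ − ∞. Multiply and divide by the conjugate √(9*x^2 - 18*x + 1) + 3x.
That gives (-18x + 1) / (√(9*x^2 - 18*x + 1) + 3x).
Divide numerator and denominator by x: the limit is -18/(2·3) = -3.

-3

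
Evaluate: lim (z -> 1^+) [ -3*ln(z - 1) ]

∞

As z → 1⁺, z - 1 → 0⁺ and ln(z - 1) → −∞.
Multiplying by -3 gives ∞.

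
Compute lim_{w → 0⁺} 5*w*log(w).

This is a 0·(−∞) form. Rewrite as 5·ln(w) / w^(−1) and apply L'Hôpital:
the derivative quotient is 5·(1/w) / (−1·w^(−2)) = (-5/1)·w^1 → 0.

0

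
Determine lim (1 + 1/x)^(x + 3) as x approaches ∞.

The base → 1 and the exponent → ∞: a 1^∞ form.
Take logarithms: (x + 3)·ln(1 + 1/x). Since ln(1+u) ~ u for small u, this behaves like (x)·(1/x) → 1.
So the limit is e^(1).

e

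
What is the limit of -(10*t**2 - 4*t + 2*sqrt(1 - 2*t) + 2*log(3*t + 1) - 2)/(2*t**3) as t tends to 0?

-17/2

Substitution gives 0/0 (the numerator vanishes to order 3).
Expand each term to order t^3: the coefficient of t^3 in 2·ln(1 + 3t) is 18 and in 2·√(1 - 2t) is -1.
Lower-order terms cancel with the polynomial part, so the numerator is (17)·t^3 + o(t^3), and the limit is (17)/(-2) = -17/2.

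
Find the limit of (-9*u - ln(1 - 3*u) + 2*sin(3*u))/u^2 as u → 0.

9/2

Substitution gives 0/0; apply L'Hôpital's rule 2 times.
After differentiating numerator and denominator 2 times the quotient is (-18*sin(3*u) + 9/(3*u - 1)^2)/(2); at u = 0 this is 9/2.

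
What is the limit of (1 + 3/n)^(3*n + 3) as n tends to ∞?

The base → 1 and the exponent → ∞: a 1^∞ form.
Take logarithms: (3n + 3)·ln(1 + 3/n). Since ln(1+u) ~ u for small u, this behaves like (3n)·(3/n) → 9.
So the limit is e^(9).

e^(9)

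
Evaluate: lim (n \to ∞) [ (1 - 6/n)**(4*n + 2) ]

e^(-24)

Let L be the limit and take ln: ln L = lim (4n + 2)·ln(1 - 6/n) = lim (4n + 2)·(-6/n + O(1/n²)) = -24.
Hence L = e^(-24).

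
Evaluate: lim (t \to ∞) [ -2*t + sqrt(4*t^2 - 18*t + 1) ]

-9/2

An ∞ − ∞ form. Rationalising with the conjugate, the difference becomes (-18t + 1) / (√(4*t^2 - 18*t + 1) + 2t).
For large t the denominator behaves like 2·2t, so the quotient tends to -18/4 = -9/2.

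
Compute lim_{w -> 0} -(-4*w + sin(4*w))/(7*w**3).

Direct substitution gives 0/0.
Apply L'Hôpital: lim (4*cos(4*w) - 4)/(-21*w^2), still 0/0.
Apply L'Hôpital: lim (-16*sin(4*w))/(-42*w), still 0/0.
After 3 applications of L'Hôpital's rule the quotient is (-64*cos(4*w))/(-42); substituting w = 0 gives 32/21.

32/21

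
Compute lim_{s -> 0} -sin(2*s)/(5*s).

Substitution gives 0/0.
Write it as (2/(-5))·sin(2s)/(2s); since sin(u)/u → 1, the limit is -2/5.

-2/5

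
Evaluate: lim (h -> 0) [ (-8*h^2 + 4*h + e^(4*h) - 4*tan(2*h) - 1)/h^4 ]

Substitution gives 0/0; apply L'Hôpital's rule 4 times.
After differentiating numerator and denominator 4 times the quotient is (256*e^(4*h) - 1536*tan(2*h)^5 - 2560*tan(2*h)^3 - 1024*tan(2*h))/(24); at h = 0 this is 32/3.

32/3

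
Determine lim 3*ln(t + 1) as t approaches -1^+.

-∞

As t → -1⁺, t + 1 → 0⁺ and ln(t + 1) → −∞.
Multiplying by 3 gives -∞.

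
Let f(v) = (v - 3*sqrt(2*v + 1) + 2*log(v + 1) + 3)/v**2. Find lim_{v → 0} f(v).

1/2

Substitution gives 0/0; apply L'Hôpital's rule 2 times.
After differentiating numerator and denominator 2 times the quotient is (3/(2*v + 1)^(3/2) - 2/(v + 1)^2)/(2); at v = 0 this is 1/2.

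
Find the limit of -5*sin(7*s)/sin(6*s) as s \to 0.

Substitution gives 0/0.
Divide numerator and denominator by s: sin(7s)/s → 7 and sin(6s)/s → 6, so the limit is -5·7/6 = -35/6.

-35/6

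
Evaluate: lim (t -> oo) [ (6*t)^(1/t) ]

1

Base → ∞ and exponent → 0: an ∞^0 form.
Take logs: (1/t)·ln(6·t^1) = (ln 6 + 1·ln t)/t → 0.
So the limit is e^0 = 1.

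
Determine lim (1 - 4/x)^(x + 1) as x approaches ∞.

Let L be the limit and take ln: ln L = lim (x + 1)·ln(1 - 4/x) = lim (x + 1)·(-4/x + O(1/x²)) = -4.
Hence L = e^(-4).

e^(-4)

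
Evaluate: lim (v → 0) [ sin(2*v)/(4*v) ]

1/2

Substitution gives 0/0.
Write it as (2/4)·sin(2v)/(2v); since sin(u)/u → 1, the limit is 1/2.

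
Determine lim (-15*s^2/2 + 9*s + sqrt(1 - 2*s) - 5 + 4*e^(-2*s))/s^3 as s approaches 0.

Substitution gives 0/0; apply L'Hôpital's rule 3 times.
After differentiating numerator and denominator 3 times the quotient is (-32*e^(-2*s) - 3/(1 - 2*s)^(5/2))/(6); at s = 0 this is -35/6.

-35/6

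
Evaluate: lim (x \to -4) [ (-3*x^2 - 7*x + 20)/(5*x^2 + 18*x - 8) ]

Since x = -4 makes numerator and denominator zero, (x + 4) divides both.
Cancelling it gives (5 - 3*x)/(5*x - 2); now plug in x = -4 to get -17/22.

-17/22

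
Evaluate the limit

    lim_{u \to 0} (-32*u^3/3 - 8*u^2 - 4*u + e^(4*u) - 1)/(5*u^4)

Direct substitution gives 0/0.
Apply L'Hôpital: lim (-32*u^2 - 16*u + 4*e^(4*u) - 4)/(20*u^3), still 0/0.
Apply L'Hôpital: lim (-64*u + 16*e^(4*u) - 16)/(60*u^2), still 0/0.
Apply L'Hôpital: lim (64*e^(4*u) - 64)/(120*u), still 0/0.
After 4 applications of L'Hôpital's rule the quotient is (256*e^(4*u))/(120); substituting u = 0 gives 32/15.

32/15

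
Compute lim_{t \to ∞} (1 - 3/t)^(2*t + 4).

Let L be the limit and take ln: ln L = lim (2t + 4)·ln(1 - 3/t) = lim (2t + 4)·(-3/t + O(1/t²)) = -6.
Hence L = e^(-6).

e^(-6)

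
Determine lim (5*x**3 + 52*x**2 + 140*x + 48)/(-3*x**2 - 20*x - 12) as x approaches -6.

7/2

Since x = -6 makes numerator and denominator zero, (x + 6) divides both.
Cancelling it gives (5*x^2 + 22*x + 8)/(-3*x - 2); now plug in x = -6 to get 7/2.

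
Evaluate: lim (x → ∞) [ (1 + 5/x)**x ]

e^(5)

The base → 1 and the exponent → ∞: a 1^∞ form.
Take logarithms: (x)·ln(1 + 5/x). Since ln(1+u) ~ u for small u, this behaves like (x)·(5/x) → 5.
So the limit is e^(5).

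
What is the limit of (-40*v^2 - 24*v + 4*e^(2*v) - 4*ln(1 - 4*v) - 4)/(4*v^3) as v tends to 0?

68/3

Substitution gives 0/0; apply L'Hôpital's rule 3 times.
After differentiating numerator and denominator 3 times the quotient is (32*e^(2*v) - 512/(4*v - 1)^3)/(24); at v = 0 this is 68/3.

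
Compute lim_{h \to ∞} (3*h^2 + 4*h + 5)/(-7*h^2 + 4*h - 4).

Numerator and denominator both have degree 2.
Dividing every term by h^2, all lower-order terms vanish and the limit is the ratio of leading coefficients, 3/(-7) = -3/7.

-3/7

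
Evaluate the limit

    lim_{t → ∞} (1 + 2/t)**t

e^(2)

The base → 1 and the exponent → ∞: a 1^∞ form.
Take logarithms: (t)·ln(1 + 2/t). Since ln(1+u) ~ u for small u, this behaves like (t)·(2/t) → 2.
So the limit is e^(2).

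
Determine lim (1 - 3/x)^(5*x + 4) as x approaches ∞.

e^(-15)

The base → 1 and the exponent → ∞: a 1^∞ form.
Take logarithms: (5x + 4)·ln(1 - 3/x). Since ln(1+u) ~ u for small u, this behaves like (5x)·(-3/x) → -15.
So the limit is e^(-15).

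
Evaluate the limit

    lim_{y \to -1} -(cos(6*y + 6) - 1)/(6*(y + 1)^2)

3

Direct substitution gives 0/0.
Apply L'Hôpital: lim (-6*sin(6*y + 6))/(-12*y - 12), still 0/0.
After 2 applications of L'Hôpital's rule the quotient is (-36*cos(6*y + 6))/(-12); substituting y = -1 gives 3.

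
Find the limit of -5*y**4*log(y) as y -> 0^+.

0

This is a 0·(−∞) form. Rewrite as -5·ln(y) / y^(−4) and apply L'Hôpital:
the derivative quotient is -5·(1/y) / (−4·y^(−5)) = (5/4)·y^4 → 0.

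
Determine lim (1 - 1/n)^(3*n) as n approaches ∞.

Write it as [(1 - 1/n)^n]^(3) · (1 - 1/n)^(0). The bracketed term tends to e^(-1) and the second factor to 1, so the limit is e^(-3).

e^(-3)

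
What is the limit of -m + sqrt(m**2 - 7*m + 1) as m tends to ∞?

-7/2

An ∞ − ∞ form. Rationalising with the conjugate, the difference becomes (-7m + 1) / (√(m^2 - 7*m + 1) + m).
For large m the denominator behaves like 2·m, so the quotient tends to -7/2 = -7/2.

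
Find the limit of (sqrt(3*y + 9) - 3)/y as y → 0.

1/2

Substitution gives 0/0. Multiply numerator and denominator by the conjugate √(9 + 3y) + √9.
The numerator becomes (9 + 3y) − 9 = 3y, so the expression simplifies to 3/(√(9 + 3y) + √9).
Letting y → 0 gives 3/(2√9) = 1/2.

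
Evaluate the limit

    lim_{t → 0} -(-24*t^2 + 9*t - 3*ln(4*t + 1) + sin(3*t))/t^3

137/2

Substitution gives 0/0 (the numerator vanishes to order 3).
Expand each term to order t^3: the coefficient of t^3 in sin(3t) is -9/2 and in -3·ln(1 + 4t) is -64.
Lower-order terms cancel with the polynomial part, so the numerator is (-137/2)·t^3 + o(t^3), and the limit is (-137/2)/(-1) = 137/2.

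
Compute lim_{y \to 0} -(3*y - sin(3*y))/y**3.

Direct substitution gives 0/0.
Apply L'Hôpital: lim (3 - 3*cos(3*y))/(-3*y^2), still 0/0.
Apply L'Hôpital: lim (9*sin(3*y))/(-6*y), still 0/0.
After 3 applications of L'Hôpital's rule the quotient is (27*cos(3*y))/(-6); substituting y = 0 gives -9/2.

-9/2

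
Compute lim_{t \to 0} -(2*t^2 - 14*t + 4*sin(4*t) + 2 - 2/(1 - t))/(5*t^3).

134/15

Substitution gives 0/0; apply L'Hôpital's rule 3 times.
After differentiating numerator and denominator 3 times the quotient is (-256*cos(4*t) - 12/(t - 1)^4)/(-30); at t = 0 this is 134/15.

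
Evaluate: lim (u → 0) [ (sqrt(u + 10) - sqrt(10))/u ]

A 0/0 form; rationalise with √(10 + u) + √10. This collapses the numerator to u, leaving 1/(√(10 + u) + √10) → 1/(2√10) = √(10)/20.

√(10)/20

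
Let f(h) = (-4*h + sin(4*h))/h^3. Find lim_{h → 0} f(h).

-32/3

Direct substitution gives 0/0.
Apply L'Hôpital: lim (4*cos(4*h) - 4)/(3*h^2), still 0/0.
Apply L'Hôpital: lim (-16*sin(4*h))/(6*h), still 0/0.
After 3 applications of L'Hôpital's rule the quotient is (-64*cos(4*h))/(6); substituting h = 0 gives -32/3.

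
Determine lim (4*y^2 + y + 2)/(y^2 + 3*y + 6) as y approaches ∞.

Numerator and denominator both have degree 2.
Dividing every term by y^2, all lower-order terms vanish and the limit is the ratio of leading coefficients, 4/(1) = 4.

4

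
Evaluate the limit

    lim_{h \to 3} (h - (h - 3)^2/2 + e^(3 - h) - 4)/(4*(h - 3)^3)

-1/24

Direct substitution gives 0/0.
Apply L'Hôpital: lim (-h - e^(3 - h) + 4)/(12*(h - 3)^2), still 0/0.
Apply L'Hôpital: lim (e^(3 - h) - 1)/(24*h - 72), still 0/0.
After 3 applications of L'Hôpital's rule the quotient is (-e^(3 - h))/(24); substituting h = 3 gives -1/24.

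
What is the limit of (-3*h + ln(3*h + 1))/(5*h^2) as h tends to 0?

Direct substitution gives 0/0.
Apply L'Hôpital: lim (-3 + 3/(3*h + 1))/(10*h), still 0/0.
After 2 applications of L'Hôpital's rule the quotient is (-9/(3*h + 1)^2)/(10); substituting h = 0 gives -9/10.

-9/10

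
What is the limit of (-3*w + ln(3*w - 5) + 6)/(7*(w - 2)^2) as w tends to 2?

-9/14

Direct substitution gives 0/0.
Apply L'Hôpital: lim (-3 + 3/(3*w - 5))/(14*w - 28), still 0/0.
After 2 applications of L'Hôpital's rule the quotient is (-9/(3*w - 5)^2)/(14); substituting w = 2 gives -9/14.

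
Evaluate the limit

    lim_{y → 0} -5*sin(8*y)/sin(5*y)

-8

Substitution gives 0/0.
Divide numerator and denominator by y: sin(8y)/y → 8 and sin(5y)/y → 5, so the limit is -5·8/5 = -8.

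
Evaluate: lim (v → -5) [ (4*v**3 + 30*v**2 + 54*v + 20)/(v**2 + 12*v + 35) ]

27

Since v = -5 makes numerator and denominator zero, (v + 5) divides both.
Cancelling it gives (4*v^2 + 10*v + 4)/(v + 7); now plug in v = -5 to get 27.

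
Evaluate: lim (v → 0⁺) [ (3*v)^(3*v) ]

1

Base → 0⁺ and exponent → 0⁺: a 0^0 form.
Take logs: 3v·ln(3v). This is 0·(−∞); rewriting as ln(3v)/(1/(3v)) and applying L'Hôpital gives 0.
Hence the limit is e^0 = 1.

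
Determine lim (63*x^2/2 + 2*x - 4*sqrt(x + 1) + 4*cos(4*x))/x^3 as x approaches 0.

-1/4

Substitution gives 0/0; apply L'Hôpital's rule 3 times.
After differentiating numerator and denominator 3 times the quotient is (256*sin(4*x) - 3/(2*(x + 1)^(5/2)))/(6); at x = 0 this is -1/4.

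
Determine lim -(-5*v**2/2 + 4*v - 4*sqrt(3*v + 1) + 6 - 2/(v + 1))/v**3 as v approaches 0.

19/4

Substitution gives 0/0; apply L'Hôpital's rule 3 times.
After differentiating numerator and denominator 3 times the quotient is (-81/(2*(3*v + 1)^(5/2)) + 12/(v + 1)^4)/(-6); at v = 0 this is 19/4.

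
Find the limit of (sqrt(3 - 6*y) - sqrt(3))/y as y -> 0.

-√(3)

A 0/0 form; rationalise with √(3 - 6y) + √3. This collapses the numerator to -6y, leaving -6/(√(3 - 6y) + √3) → -6/(2√3) = -√(3).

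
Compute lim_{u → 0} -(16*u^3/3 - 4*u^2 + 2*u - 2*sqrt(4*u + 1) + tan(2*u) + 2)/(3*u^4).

-20/3

Substitution gives 0/0; apply L'Hôpital's rule 4 times.
After differentiating numerator and denominator 4 times the quotient is (384*tan(2*u)^3/cos(2*u)^2 + 256*tan(2*u)/cos(2*u)^2 + 480/(4*u + 1)^(7/2))/(-72); at u = 0 this is -20/3.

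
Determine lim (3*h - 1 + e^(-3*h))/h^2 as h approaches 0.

Direct substitution gives 0/0.
Apply L'Hôpital: lim (3 - 3*e^(-3*h))/(2*h), still 0/0.
After 2 applications of L'Hôpital's rule the quotient is (9*e^(-3*h))/(2); substituting h = 0 gives 9/2.

9/2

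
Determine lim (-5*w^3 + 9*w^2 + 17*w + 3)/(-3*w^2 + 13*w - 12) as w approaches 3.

Direct substitution gives 0/0, so factor. Both numerator and denominator have (w - 3) as a factor.
After cancelling, the expression reduces to (-5*w^2 - 6*w - 1)/(4 - 3*w).
Substituting w = 3 gives 64/5.

64/5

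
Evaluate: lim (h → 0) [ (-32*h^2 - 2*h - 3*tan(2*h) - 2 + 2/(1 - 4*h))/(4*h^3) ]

30

Substitution gives 0/0 (the numerator vanishes to order 3).
Expand each term to order h^3: the coefficient of h^3 in 2·1/(1 - 4h) is 128 and in -3·tan(2h) is -8.
Lower-order terms cancel with the polynomial part, so the numerator is (120)·h^3 + o(h^3), and the limit is (120)/(4) = 30.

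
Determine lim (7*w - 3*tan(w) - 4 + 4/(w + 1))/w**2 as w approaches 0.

4

Substitution gives 0/0 (the numerator vanishes to order 2).
Expand each term to order w^2: the coefficient of w^2 in -3·tan(w) is 0 and in 4·1/(1 + w) is 4.
Lower-order terms cancel with the polynomial part, so the numerator is (4)·w^2 + o(w^2), and the limit is (4)/(1) = 4.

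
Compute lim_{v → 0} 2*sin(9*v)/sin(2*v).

Substitution gives 0/0.
Divide numerator and denominator by v: sin(9v)/v → 9 and sin(2v)/v → 2, so the limit is 2·9/2 = 9.

9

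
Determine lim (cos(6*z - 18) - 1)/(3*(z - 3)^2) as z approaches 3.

-6

Direct substitution gives 0/0.
Apply L'Hôpital: lim (-6*sin(6*z - 18))/(6*z - 18), still 0/0.
After 2 applications of L'Hôpital's rule the quotient is (-36*cos(6*z - 18))/(6); substituting z = 3 gives -6.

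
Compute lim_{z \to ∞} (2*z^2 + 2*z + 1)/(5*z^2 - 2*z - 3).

Numerator and denominator both have degree 2.
Dividing every term by z^2, all lower-order terms vanish and the limit is the ratio of leading coefficients, 2/(5) = 2/5.

2/5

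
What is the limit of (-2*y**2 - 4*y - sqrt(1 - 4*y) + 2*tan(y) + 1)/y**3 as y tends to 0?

14/3

Substitution gives 0/0 (the numerator vanishes to order 3).
Expand each term to order y^3: the coefficient of y^3 in −√(1 - 4y) is 4 and in 2·tan(y) is 2/3.
Lower-order terms cancel with the polynomial part, so the numerator is (14/3)·y^3 + o(y^3), and the limit is (14/3)/(1) = 14/3.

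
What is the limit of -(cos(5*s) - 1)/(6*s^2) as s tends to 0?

25/12

Direct substitution gives 0/0.
Apply L'Hôpital: lim (-5*sin(5*s))/(-12*s), still 0/0.
After 2 applications of L'Hôpital's rule the quotient is (-25*cos(5*s))/(-12); substituting s = 0 gives 25/12.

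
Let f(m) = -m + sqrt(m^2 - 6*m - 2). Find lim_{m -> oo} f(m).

-3

An ∞ − ∞ form. Rationalising with the conjugate, the difference becomes (-6m - 2) / (√(m^2 - 6*m - 2) + m).
For large m the denominator behaves like 2·m, so the quotient tends to -6/2 = -3.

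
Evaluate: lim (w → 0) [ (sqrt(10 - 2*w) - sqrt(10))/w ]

A 0/0 form; rationalise with √(10 - 2w) + √10. This collapses the numerator to -2w, leaving -2/(√(10 - 2w) + √10) → -2/(2√10) = -√(10)/10.

-√(10)/10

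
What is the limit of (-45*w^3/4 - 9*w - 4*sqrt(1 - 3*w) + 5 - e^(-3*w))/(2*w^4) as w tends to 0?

297/64

Substitution gives 0/0; apply L'Hôpital's rule 4 times.
After differentiating numerator and denominator 4 times the quotient is (-81*e^(-3*w) + 1215/(4*(1 - 3*w)^(7/2)))/(48); at w = 0 this is 297/64.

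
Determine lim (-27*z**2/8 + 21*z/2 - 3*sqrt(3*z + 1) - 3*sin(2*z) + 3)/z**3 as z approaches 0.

Substitution gives 0/0 (the numerator vanishes to order 3).
Expand each term to order z^3: the coefficient of z^3 in -3·sin(2z) is 4 and in -3·√(1 + 3z) is -81/16.
Lower-order terms cancel with the polynomial part, so the numerator is (-17/16)·z^3 + o(z^3), and the limit is (-17/16)/(1) = -17/16.

-17/16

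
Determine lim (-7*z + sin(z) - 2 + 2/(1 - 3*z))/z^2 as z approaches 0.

18

Substitution gives 0/0 (the numerator vanishes to order 2).
Expand each term to order z^2: the coefficient of z^2 in 2·1/(1 - 3z) is 18 and in sin(z) is 0.
Lower-order terms cancel with the polynomial part, so the numerator is (18)·z^2 + o(z^2), and the limit is (18)/(1) = 18.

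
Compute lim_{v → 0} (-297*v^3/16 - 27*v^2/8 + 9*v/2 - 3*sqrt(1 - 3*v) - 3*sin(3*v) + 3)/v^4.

Substitution gives 0/0 (the numerator vanishes to order 4).
Expand each term to order v^4: the coefficient of v^4 in -3·sin(3v) is 0 and in -3·√(1 - 3v) is 1215/128.
Lower-order terms cancel with the polynomial part, so the numerator is (1215/128)·v^4 + o(v^4), and the limit is (1215/128)/(1) = 1215/128.

1215/128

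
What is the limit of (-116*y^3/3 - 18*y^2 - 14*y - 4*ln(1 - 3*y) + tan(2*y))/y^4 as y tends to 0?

81

Substitution gives 0/0; apply L'Hôpital's rule 4 times.
After differentiating numerator and denominator 4 times the quotient is (384*tan(2*y)^3/cos(2*y)^2 + 256*tan(2*y)/cos(2*y)^2 + 1944/(3*y - 1)^4)/(24); at y = 0 this is 81.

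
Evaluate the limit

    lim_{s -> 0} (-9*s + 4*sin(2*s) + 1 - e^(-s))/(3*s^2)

Substitution gives 0/0 (the numerator vanishes to order 2).
Expand each term to order s^2: the coefficient of s^2 in 4·sin(2s) is 0 and in −e^(-s) is -1/2.
Lower-order terms cancel with the polynomial part, so the numerator is (-1/2)·s^2 + o(s^2), and the limit is (-1/2)/(3) = -1/6.

-1/6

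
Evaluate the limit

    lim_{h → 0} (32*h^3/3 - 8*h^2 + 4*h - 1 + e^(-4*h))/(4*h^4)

Direct substitution gives 0/0.
Apply L'Hôpital: lim (32*h^2 - 16*h + 4 - 4*e^(-4*h))/(16*h^3), still 0/0.
Apply L'Hôpital: lim (64*h - 16 + 16*e^(-4*h))/(48*h^2), still 0/0.
Apply L'Hôpital: lim (64 - 64*e^(-4*h))/(96*h), still 0/0.
After 4 applications of L'Hôpital's rule the quotient is (256*e^(-4*h))/(96); substituting h = 0 gives 8/3.

8/3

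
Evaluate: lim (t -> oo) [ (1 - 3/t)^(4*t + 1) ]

e^(-12)

Write it as [(1 - 3/t)^t]^(4) · (1 - 3/t)^(1). The bracketed term tends to e^(-3) and the second factor to 1, so the limit is e^(-12).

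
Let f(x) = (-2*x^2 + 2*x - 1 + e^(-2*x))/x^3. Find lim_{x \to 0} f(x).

Direct substitution gives 0/0.
Apply L'Hôpital: lim (-4*x + 2 - 2*e^(-2*x))/(3*x^2), still 0/0.
Apply L'Hôpital: lim (-4 + 4*e^(-2*x))/(6*x), still 0/0.
After 3 applications of L'Hôpital's rule the quotient is (-8*e^(-2*x))/(6); substituting x = 0 gives -4/3.

-4/3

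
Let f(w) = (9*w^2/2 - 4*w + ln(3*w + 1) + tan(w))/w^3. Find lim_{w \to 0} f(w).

28/3

Substitution gives 0/0 (the numerator vanishes to order 3).
Expand each term to order w^3: the coefficient of w^3 in ln(1 + 3w) is 9 and in tan(w) is 1/3.
Lower-order terms cancel with the polynomial part, so the numerator is (28/3)·w^3 + o(w^3), and the limit is (28/3)/(1) = 28/3.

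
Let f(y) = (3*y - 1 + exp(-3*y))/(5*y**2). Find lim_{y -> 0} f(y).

9/10

Direct substitution gives 0/0.
Apply L'Hôpital: lim (3 - 3*e^(-3*y))/(10*y), still 0/0.
After 2 applications of L'Hôpital's rule the quotient is (9*e^(-3*y))/(10); substituting y = 0 gives 9/10.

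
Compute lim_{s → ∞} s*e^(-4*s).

0

Write as s^1/e^{4s}, an ∞/∞ form.
Exponential growth dominates any polynomial, so repeated L'Hôpital (or the standard result) gives 0.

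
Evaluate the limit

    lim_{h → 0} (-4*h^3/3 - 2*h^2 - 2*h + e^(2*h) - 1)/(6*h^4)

Direct substitution gives 0/0.
Apply L'Hôpital: lim (-4*h^2 - 4*h + 2*e^(2*h) - 2)/(24*h^3), still 0/0.
Apply L'Hôpital: lim (-8*h + 4*e^(2*h) - 4)/(72*h^2), still 0/0.
Apply L'Hôpital: lim (8*e^(2*h) - 8)/(144*h), still 0/0.
After 4 applications of L'Hôpital's rule the quotient is (16*e^(2*h))/(144); substituting h = 0 gives 1/9.

1/9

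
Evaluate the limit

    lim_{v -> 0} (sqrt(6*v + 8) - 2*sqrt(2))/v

3*√(2)/4

A 0/0 form; rationalise with √(8 + 6v) + √8. This collapses the numerator to 6v, leaving 6/(√(8 + 6v) + √8) → 6/(2√8) = 3*√(2)/4.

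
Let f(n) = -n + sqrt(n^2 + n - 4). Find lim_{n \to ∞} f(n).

An ∞ − ∞ form. Rationalising with the conjugate, the difference becomes (n - 4) / (√(n^2 + n - 4) + n).
For large n the denominator behaves like 2·n, so the quotient tends to 1/2 = 1/2.

1/2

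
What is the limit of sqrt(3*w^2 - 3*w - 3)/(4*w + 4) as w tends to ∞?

For large |w|, √(3*w^2 - 3*w - 3) ≈ √3·|w| and the denominator ≈ 4w.
Since w → +∞, |w| = w, giving √3/(4) = √(3)/4.

√(3)/4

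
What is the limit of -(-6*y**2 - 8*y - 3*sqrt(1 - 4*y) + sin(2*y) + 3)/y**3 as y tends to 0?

-32/3

Substitution gives 0/0; apply L'Hôpital's rule 3 times.
After differentiating numerator and denominator 3 times the quotient is (-8*cos(2*y) + 72/(1 - 4*y)^(5/2))/(-6); at y = 0 this is -32/3.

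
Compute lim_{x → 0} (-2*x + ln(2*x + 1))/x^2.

-2

Direct substitution gives 0/0.
Apply L'Hôpital: lim (-2 + 2/(2*x + 1))/(2*x), still 0/0.
After 2 applications of L'Hôpital's rule the quotient is (-4/(2*x + 1)^2)/(2); substituting x = 0 gives -2.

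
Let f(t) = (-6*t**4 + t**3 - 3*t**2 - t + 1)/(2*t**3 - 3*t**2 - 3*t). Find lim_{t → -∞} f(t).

∞

The numerator has higher degree (4 > 3); the quotient behaves like (-6/(2))·t^1 for large |t|.
As t → −∞ this diverges to ∞.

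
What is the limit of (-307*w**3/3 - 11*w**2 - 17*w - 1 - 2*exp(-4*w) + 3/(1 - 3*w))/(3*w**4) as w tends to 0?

Substitution gives 0/0; apply L'Hôpital's rule 4 times.
After differentiating numerator and denominator 4 times the quotient is (-512*e^(-4*w) - 5832/(3*w - 1)^5)/(72); at w = 0 this is 665/9.

665/9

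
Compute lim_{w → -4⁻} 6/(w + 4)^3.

-∞

As w → -4⁻, (w + 4) → 0⁻, so (w + 4)^3 → 0⁻ and 6/(w + 4)^3 → -∞.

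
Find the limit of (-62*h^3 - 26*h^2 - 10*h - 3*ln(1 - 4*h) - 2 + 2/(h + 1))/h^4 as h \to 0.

194

Substitution gives 0/0; apply L'Hôpital's rule 4 times.
After differentiating numerator and denominator 4 times the quotient is (4608/(4*h - 1)^4 + 48/(h + 1)^5)/(24); at h = 0 this is 194.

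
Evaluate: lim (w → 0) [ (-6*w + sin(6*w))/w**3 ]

Direct substitution gives 0/0.
Apply L'Hôpital: lim (6*cos(6*w) - 6)/(3*w^2), still 0/0.
Apply L'Hôpital: lim (-36*sin(6*w))/(6*w), still 0/0.
After 3 applications of L'Hôpital's rule the quotient is (-216*cos(6*w))/(6); substituting w = 0 gives -36.

-36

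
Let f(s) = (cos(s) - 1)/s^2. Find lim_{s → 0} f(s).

Direct substitution gives 0/0.
Apply L'Hôpital: lim (-sin(s))/(2*s), still 0/0.
After 2 applications of L'Hôpital's rule the quotient is (-cos(s))/(2); substituting s = 0 gives -1/2.

-1/2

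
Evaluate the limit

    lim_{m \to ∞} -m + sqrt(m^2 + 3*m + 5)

An ∞ − ∞ form. Rationalising with the conjugate, the difference becomes (3m + 5) / (√(m^2 + 3*m + 5) + m).
For large m the denominator behaves like 2·m, so the quotient tends to 3/2 = 3/2.

3/2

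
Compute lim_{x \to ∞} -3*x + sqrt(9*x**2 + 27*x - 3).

An ∞ − ∞ form. Rationalising with the conjugate, the difference becomes (27x - 3) / (√(9*x^2 + 27*x - 3) + 3x).
For large x the denominator behaves like 2·3x, so the quotient tends to 27/6 = 9/2.

9/2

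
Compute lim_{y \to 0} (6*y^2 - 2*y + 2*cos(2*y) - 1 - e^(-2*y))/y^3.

4/3

Substitution gives 0/0 (the numerator vanishes to order 3).
Expand each term to order y^3: the coefficient of y^3 in 2·cos(2y) is 0 and in −e^(-2y) is 4/3.
Lower-order terms cancel with the polynomial part, so the numerator is (4/3)·y^3 + o(y^3), and the limit is (4/3)/(1) = 4/3.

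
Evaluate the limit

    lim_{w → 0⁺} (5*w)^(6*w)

Base → 0⁺ and exponent → 0⁺: a 0^0 form.
Take logs: 6w·ln(5w). This is 0·(−∞); rewriting as ln(5w)/(1/(6w)) and applying L'Hôpital gives 0.
Hence the limit is e^0 = 1.

1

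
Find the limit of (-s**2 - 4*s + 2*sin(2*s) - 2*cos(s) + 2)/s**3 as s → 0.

-8/3

Substitution gives 0/0; apply L'Hôpital's rule 3 times.
After differentiating numerator and denominator 3 times the quotient is (-2*sin(s) - 16*cos(2*s))/(6); at s = 0 this is -8/3.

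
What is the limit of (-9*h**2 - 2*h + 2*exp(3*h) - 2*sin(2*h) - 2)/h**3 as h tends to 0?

Substitution gives 0/0; apply L'Hôpital's rule 3 times.
After differentiating numerator and denominator 3 times the quotient is (54*e^(3*h) + 16*cos(2*h))/(6); at h = 0 this is 35/3.

35/3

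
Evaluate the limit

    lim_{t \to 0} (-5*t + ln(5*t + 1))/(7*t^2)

Direct substitution gives 0/0.
Apply L'Hôpital: lim (-5 + 5/(5*t + 1))/(14*t), still 0/0.
After 2 applications of L'Hôpital's rule the quotient is (-25/(5*t + 1)^2)/(14); substituting t = 0 gives -25/14.

-25/14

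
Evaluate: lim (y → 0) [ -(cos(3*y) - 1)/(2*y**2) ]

9/4

Direct substitution gives 0/0.
Apply L'Hôpital: lim (-3*sin(3*y))/(-4*y), still 0/0.
After 2 applications of L'Hôpital's rule the quotient is (-9*cos(3*y))/(-4); substituting y = 0 gives 9/4.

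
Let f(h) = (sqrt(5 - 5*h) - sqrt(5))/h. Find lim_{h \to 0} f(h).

-√(5)/2

Substitution gives 0/0. Multiply numerator and denominator by the conjugate √(5 - 5h) + √5.
The numerator becomes (5 - 5h) − 5 = -5h, so the expression simplifies to -5/(√(5 - 5h) + √5).
Letting h → 0 gives -5/(2√5) = -√(5)/2.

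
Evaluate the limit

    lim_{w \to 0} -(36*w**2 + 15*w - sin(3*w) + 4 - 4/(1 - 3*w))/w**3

207/2

Substitution gives 0/0; apply L'Hôpital's rule 3 times.
After differentiating numerator and denominator 3 times the quotient is (27*cos(3*w) - 648/(3*w - 1)^4)/(-6); at w = 0 this is 207/2.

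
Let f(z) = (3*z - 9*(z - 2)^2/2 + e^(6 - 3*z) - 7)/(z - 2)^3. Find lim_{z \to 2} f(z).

Direct substitution gives 0/0.
Apply L'Hôpital: lim (-9*z - 3*e^(6 - 3*z) + 21)/(3*(z - 2)^2), still 0/0.
Apply L'Hôpital: lim (9*e^(6 - 3*z) - 9)/(6*z - 12), still 0/0.
After 3 applications of L'Hôpital's rule the quotient is (-27*e^(6 - 3*z))/(6); substituting z = 2 gives -9/2.

-9/2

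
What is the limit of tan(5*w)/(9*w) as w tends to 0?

5/9

Substitution gives 0/0.
Since tan(u)/u → 1 as u → 0, tan(5w)/(5w) → 1 and the limit is 5/9.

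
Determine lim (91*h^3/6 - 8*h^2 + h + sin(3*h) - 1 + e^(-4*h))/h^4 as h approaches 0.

Substitution gives 0/0; apply L'Hôpital's rule 4 times.
After differentiating numerator and denominator 4 times the quotient is (81*sin(3*h) + 256*e^(-4*h))/(24); at h = 0 this is 32/3.

32/3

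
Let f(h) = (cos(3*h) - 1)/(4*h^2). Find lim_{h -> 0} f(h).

-9/8

Direct substitution gives 0/0.
Apply L'Hôpital: lim (-3*sin(3*h))/(8*h), still 0/0.
After 2 applications of L'Hôpital's rule the quotient is (-9*cos(3*h))/(8); substituting h = 0 gives -9/8.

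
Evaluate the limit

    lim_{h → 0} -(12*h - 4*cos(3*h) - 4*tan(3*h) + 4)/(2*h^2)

-9

Substitution gives 0/0; apply L'Hôpital's rule 2 times.
After differentiating numerator and denominator 2 times the quotient is (36*cos(3*h) - 72*tan(3*h)/cos(3*h)^2)/(-4); at h = 0 this is -9.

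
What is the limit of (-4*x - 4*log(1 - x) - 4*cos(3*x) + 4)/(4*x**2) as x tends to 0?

5

Substitution gives 0/0 (the numerator vanishes to order 2).
Expand each term to order x^2: the coefficient of x^2 in -4·ln(1 - x) is 2 and in -4·cos(3x) is 18.
Lower-order terms cancel with the polynomial part, so the numerator is (20)·x^2 + o(x^2), and the limit is (20)/(4) = 5.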